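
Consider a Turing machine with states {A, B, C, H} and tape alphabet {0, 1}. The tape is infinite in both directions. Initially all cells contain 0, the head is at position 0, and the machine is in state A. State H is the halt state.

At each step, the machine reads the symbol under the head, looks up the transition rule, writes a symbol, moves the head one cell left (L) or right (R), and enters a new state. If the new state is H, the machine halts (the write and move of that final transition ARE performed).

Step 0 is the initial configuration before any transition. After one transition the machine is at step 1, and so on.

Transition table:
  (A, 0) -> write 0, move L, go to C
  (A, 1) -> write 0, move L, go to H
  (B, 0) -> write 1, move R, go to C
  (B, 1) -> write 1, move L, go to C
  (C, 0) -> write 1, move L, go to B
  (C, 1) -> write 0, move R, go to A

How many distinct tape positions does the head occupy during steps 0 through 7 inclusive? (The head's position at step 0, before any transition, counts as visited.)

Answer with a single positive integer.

Step 1: in state A at pos 0, read 0 -> (A,0)->write 0,move L,goto C. Now: state=C, head=-1, tape[-2..1]=0000 (head:  ^)
Step 2: in state C at pos -1, read 0 -> (C,0)->write 1,move L,goto B. Now: state=B, head=-2, tape[-3..1]=00100 (head:  ^)
Step 3: in state B at pos -2, read 0 -> (B,0)->write 1,move R,goto C. Now: state=C, head=-1, tape[-3..1]=01100 (head:   ^)
Step 4: in state C at pos -1, read 1 -> (C,1)->write 0,move R,goto A. Now: state=A, head=0, tape[-3..1]=01000 (head:    ^)
Step 5: in state A at pos 0, read 0 -> (A,0)->write 0,move L,goto C. Now: state=C, head=-1, tape[-3..1]=01000 (head:   ^)
Step 6: in state C at pos -1, read 0 -> (C,0)->write 1,move L,goto B. Now: state=B, head=-2, tape[-3..1]=01100 (head:  ^)
Step 7: in state B at pos -2, read 1 -> (B,1)->write 1,move L,goto C. Now: state=C, head=-3, tape[-4..1]=001100 (head:  ^)
Head positions at steps 0..7: starting at 0, distinct positions visited = {-3, -2, -1, 0} -> 4 position(s)

Answer: 4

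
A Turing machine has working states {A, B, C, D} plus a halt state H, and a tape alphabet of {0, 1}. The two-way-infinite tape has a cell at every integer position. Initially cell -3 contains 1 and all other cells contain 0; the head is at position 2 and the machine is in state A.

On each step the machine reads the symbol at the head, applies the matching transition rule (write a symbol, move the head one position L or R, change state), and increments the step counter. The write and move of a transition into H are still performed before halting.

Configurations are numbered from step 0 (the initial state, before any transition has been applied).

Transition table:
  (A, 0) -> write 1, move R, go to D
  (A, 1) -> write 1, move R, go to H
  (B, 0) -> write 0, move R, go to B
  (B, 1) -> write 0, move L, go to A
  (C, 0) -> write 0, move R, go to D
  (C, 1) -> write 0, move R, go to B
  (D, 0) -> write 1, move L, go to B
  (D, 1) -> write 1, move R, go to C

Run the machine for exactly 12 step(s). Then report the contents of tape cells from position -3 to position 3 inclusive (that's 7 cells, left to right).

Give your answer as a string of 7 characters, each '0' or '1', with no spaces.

Answer: 1001111

Derivation:
Step 1: in state A at pos 2, read 0 -> (A,0)->write 1,move R,goto D. Now: state=D, head=3, tape[-4..4]=010000100 (head:        ^)
Step 2: in state D at pos 3, read 0 -> (D,0)->write 1,move L,goto B. Now: state=B, head=2, tape[-4..4]=010000110 (head:       ^)
Step 3: in state B at pos 2, read 1 -> (B,1)->write 0,move L,goto A. Now: state=A, head=1, tape[-4..4]=010000010 (head:      ^)
Step 4: in state A at pos 1, read 0 -> (A,0)->write 1,move R,goto D. Now: state=D, head=2, tape[-4..4]=010001010 (head:       ^)
Step 5: in state D at pos 2, read 0 -> (D,0)->write 1,move L,goto B. Now: state=B, head=1, tape[-4..4]=010001110 (head:      ^)
Step 6: in state B at pos 1, read 1 -> (B,1)->write 0,move L,goto A. Now: state=A, head=0, tape[-4..4]=010000110 (head:     ^)
Step 7: in state A at pos 0, read 0 -> (A,0)->write 1,move R,goto D. Now: state=D, head=1, tape[-4..4]=010010110 (head:      ^)
Step 8: in state D at pos 1, read 0 -> (D,0)->write 1,move L,goto B. Now: state=B, head=0, tape[-4..4]=010011110 (head:     ^)
Step 9: in state B at pos 0, read 1 -> (B,1)->write 0,move L,goto A. Now: state=A, head=-1, tape[-4..4]=010001110 (head:    ^)
Step 10: in state A at pos -1, read 0 -> (A,0)->write 1,move R,goto D. Now: state=D, head=0, tape[-4..4]=010101110 (head:     ^)
Step 11: in state D at pos 0, read 0 -> (D,0)->write 1,move L,goto B. Now: state=B, head=-1, tape[-4..4]=010111110 (head:    ^)
Step 12: in state B at pos -1, read 1 -> (B,1)->write 0,move L,goto A. Now: state=A, head=-2, tape[-4..4]=010011110 (head:   ^)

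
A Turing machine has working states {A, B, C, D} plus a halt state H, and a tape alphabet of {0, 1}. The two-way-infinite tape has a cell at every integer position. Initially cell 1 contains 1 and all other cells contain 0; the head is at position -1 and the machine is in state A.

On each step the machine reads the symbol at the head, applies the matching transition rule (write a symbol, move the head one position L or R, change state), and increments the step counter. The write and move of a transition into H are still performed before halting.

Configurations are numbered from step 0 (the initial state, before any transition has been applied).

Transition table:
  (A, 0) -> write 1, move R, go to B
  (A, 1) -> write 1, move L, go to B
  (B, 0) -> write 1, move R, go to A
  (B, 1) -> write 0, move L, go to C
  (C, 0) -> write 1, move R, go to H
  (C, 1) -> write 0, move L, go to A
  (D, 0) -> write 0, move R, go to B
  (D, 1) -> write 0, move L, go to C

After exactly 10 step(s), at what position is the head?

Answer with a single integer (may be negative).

Answer: -1

Derivation:
Step 1: in state A at pos -1, read 0 -> (A,0)->write 1,move R,goto B. Now: state=B, head=0, tape[-2..2]=01010 (head:   ^)
Step 2: in state B at pos 0, read 0 -> (B,0)->write 1,move R,goto A. Now: state=A, head=1, tape[-2..2]=01110 (head:    ^)
Step 3: in state A at pos 1, read 1 -> (A,1)->write 1,move L,goto B. Now: state=B, head=0, tape[-2..2]=01110 (head:   ^)
Step 4: in state B at pos 0, read 1 -> (B,1)->write 0,move L,goto C. Now: state=C, head=-1, tape[-2..2]=01010 (head:  ^)
Step 5: in state C at pos -1, read 1 -> (C,1)->write 0,move L,goto A. Now: state=A, head=-2, tape[-3..2]=000010 (head:  ^)
Step 6: in state A at pos -2, read 0 -> (A,0)->write 1,move R,goto B. Now: state=B, head=-1, tape[-3..2]=010010 (head:   ^)
Step 7: in state B at pos -1, read 0 -> (B,0)->write 1,move R,goto A. Now: state=A, head=0, tape[-3..2]=011010 (head:    ^)
Step 8: in state A at pos 0, read 0 -> (A,0)->write 1,move R,goto B. Now: state=B, head=1, tape[-3..2]=011110 (head:     ^)
Step 9: in state B at pos 1, read 1 -> (B,1)->write 0,move L,goto C. Now: state=C, head=0, tape[-3..2]=011100 (head:    ^)
Step 10: in state C at pos 0, read 1 -> (C,1)->write 0,move L,goto A. Now: state=A, head=-1, tape[-3..2]=011000 (head:   ^)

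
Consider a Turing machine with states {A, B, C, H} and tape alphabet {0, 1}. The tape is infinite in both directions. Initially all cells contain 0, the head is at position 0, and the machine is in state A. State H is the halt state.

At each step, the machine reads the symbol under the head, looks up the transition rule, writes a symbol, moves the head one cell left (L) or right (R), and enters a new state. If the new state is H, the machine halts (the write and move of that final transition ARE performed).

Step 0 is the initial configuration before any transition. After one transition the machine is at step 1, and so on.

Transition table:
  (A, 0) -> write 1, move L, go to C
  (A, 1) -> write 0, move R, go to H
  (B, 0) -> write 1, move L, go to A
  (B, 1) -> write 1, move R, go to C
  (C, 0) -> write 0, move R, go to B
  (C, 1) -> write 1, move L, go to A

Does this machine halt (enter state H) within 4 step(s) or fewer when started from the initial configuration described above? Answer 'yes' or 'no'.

Answer: no

Derivation:
Step 1: in state A at pos 0, read 0 -> (A,0)->write 1,move L,goto C. Now: state=C, head=-1, tape[-2..1]=0010 (head:  ^)
Step 2: in state C at pos -1, read 0 -> (C,0)->write 0,move R,goto B. Now: state=B, head=0, tape[-2..1]=0010 (head:   ^)
Step 3: in state B at pos 0, read 1 -> (B,1)->write 1,move R,goto C. Now: state=C, head=1, tape[-2..2]=00100 (head:    ^)
Step 4: in state C at pos 1, read 0 -> (C,0)->write 0,move R,goto B. Now: state=B, head=2, tape[-2..3]=001000 (head:     ^)
After 4 step(s): state = B (not H) -> not halted within 4 -> no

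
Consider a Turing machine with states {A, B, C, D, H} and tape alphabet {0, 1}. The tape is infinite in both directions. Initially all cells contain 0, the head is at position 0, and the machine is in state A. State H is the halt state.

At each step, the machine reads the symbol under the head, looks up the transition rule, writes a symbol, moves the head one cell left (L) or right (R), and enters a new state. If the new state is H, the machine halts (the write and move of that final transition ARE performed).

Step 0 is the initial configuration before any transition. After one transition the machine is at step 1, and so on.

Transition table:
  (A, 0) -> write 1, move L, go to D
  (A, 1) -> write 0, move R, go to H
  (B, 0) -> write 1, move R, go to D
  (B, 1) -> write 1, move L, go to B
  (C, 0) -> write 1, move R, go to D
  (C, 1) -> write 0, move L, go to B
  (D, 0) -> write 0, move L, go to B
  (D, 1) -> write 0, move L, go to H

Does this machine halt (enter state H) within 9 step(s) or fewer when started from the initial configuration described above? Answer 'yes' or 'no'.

Answer: yes

Derivation:
Step 1: in state A at pos 0, read 0 -> (A,0)->write 1,move L,goto D. Now: state=D, head=-1, tape[-2..1]=0010 (head:  ^)
Step 2: in state D at pos -1, read 0 -> (D,0)->write 0,move L,goto B. Now: state=B, head=-2, tape[-3..1]=00010 (head:  ^)
Step 3: in state B at pos -2, read 0 -> (B,0)->write 1,move R,goto D. Now: state=D, head=-1, tape[-3..1]=01010 (head:   ^)
Step 4: in state D at pos -1, read 0 -> (D,0)->write 0,move L,goto B. Now: state=B, head=-2, tape[-3..1]=01010 (head:  ^)
Step 5: in state B at pos -2, read 1 -> (B,1)->write 1,move L,goto B. Now: state=B, head=-3, tape[-4..1]=001010 (head:  ^)
Step 6: in state B at pos -3, read 0 -> (B,0)->write 1,move R,goto D. Now: state=D, head=-2, tape[-4..1]=011010 (head:   ^)
Step 7: in state D at pos -2, read 1 -> (D,1)->write 0,move L,goto H. Now: state=H, head=-3, tape[-4..1]=010010 (head:  ^)
State H reached at step 7; 7 <= 9 -> yes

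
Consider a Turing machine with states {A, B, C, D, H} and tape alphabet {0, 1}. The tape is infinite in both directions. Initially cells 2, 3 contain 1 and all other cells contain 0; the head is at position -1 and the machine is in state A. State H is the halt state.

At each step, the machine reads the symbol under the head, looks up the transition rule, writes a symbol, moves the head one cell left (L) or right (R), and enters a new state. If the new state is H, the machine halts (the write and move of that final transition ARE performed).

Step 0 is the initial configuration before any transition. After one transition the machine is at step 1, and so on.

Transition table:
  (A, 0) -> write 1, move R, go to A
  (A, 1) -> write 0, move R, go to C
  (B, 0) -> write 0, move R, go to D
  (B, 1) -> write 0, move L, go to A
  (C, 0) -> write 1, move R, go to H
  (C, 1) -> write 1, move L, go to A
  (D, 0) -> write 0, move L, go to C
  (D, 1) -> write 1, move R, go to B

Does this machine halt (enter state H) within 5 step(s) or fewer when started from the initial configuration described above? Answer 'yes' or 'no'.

Answer: no

Derivation:
Step 1: in state A at pos -1, read 0 -> (A,0)->write 1,move R,goto A. Now: state=A, head=0, tape[-2..4]=0100110 (head:   ^)
Step 2: in state A at pos 0, read 0 -> (A,0)->write 1,move R,goto A. Now: state=A, head=1, tape[-2..4]=0110110 (head:    ^)
Step 3: in state A at pos 1, read 0 -> (A,0)->write 1,move R,goto A. Now: state=A, head=2, tape[-2..4]=0111110 (head:     ^)
Step 4: in state A at pos 2, read 1 -> (A,1)->write 0,move R,goto C. Now: state=C, head=3, tape[-2..4]=0111010 (head:      ^)
Step 5: in state C at pos 3, read 1 -> (C,1)->write 1,move L,goto A. Now: state=A, head=2, tape[-2..4]=0111010 (head:     ^)
After 5 step(s): state = A (not H) -> not halted within 5 -> no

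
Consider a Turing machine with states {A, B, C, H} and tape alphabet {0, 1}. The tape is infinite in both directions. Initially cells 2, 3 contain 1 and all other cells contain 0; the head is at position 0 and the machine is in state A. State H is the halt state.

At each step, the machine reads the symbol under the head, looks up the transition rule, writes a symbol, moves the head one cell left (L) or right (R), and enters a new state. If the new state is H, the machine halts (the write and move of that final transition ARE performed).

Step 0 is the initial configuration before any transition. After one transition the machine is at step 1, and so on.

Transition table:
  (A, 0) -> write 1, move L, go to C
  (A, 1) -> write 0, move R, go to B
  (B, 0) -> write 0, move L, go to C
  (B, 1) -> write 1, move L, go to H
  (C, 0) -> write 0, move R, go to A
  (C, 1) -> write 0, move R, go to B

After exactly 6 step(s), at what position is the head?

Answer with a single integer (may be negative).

Step 1: in state A at pos 0, read 0 -> (A,0)->write 1,move L,goto C. Now: state=C, head=-1, tape[-2..4]=0010110 (head:  ^)
Step 2: in state C at pos -1, read 0 -> (C,0)->write 0,move R,goto A. Now: state=A, head=0, tape[-2..4]=0010110 (head:   ^)
Step 3: in state A at pos 0, read 1 -> (A,1)->write 0,move R,goto B. Now: state=B, head=1, tape[-2..4]=0000110 (head:    ^)
Step 4: in state B at pos 1, read 0 -> (B,0)->write 0,move L,goto C. Now: state=C, head=0, tape[-2..4]=0000110 (head:   ^)
Step 5: in state C at pos 0, read 0 -> (C,0)->write 0,move R,goto A. Now: state=A, head=1, tape[-2..4]=0000110 (head:    ^)
Step 6: in state A at pos 1, read 0 -> (A,0)->write 1,move L,goto C. Now: state=C, head=0, tape[-2..4]=0001110 (head:   ^)

Answer: 0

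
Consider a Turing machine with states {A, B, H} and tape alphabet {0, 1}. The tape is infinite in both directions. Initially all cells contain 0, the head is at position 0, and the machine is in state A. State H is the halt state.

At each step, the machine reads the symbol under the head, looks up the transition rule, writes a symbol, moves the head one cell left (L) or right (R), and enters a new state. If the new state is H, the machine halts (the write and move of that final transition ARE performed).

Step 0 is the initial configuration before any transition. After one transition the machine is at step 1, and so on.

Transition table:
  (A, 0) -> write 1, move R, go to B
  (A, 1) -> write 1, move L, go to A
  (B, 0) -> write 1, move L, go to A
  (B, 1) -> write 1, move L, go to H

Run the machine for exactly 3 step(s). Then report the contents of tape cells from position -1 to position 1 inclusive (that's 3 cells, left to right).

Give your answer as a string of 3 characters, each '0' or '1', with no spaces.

Step 1: in state A at pos 0, read 0 -> (A,0)->write 1,move R,goto B. Now: state=B, head=1, tape[-1..2]=0100 (head:   ^)
Step 2: in state B at pos 1, read 0 -> (B,0)->write 1,move L,goto A. Now: state=A, head=0, tape[-1..2]=0110 (head:  ^)
Step 3: in state A at pos 0, read 1 -> (A,1)->write 1,move L,goto A. Now: state=A, head=-1, tape[-2..2]=00110 (head:  ^)

Answer: 011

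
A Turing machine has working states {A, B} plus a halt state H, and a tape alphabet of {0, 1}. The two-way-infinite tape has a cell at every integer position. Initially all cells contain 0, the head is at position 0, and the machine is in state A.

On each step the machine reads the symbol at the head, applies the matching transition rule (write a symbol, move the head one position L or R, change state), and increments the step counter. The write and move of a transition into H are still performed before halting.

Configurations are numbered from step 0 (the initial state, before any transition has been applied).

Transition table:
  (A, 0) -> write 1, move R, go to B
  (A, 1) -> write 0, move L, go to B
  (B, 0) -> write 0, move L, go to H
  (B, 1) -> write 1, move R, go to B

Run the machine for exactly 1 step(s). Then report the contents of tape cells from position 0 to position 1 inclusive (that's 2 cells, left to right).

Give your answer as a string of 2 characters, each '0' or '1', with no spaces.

Answer: 10

Derivation:
Step 1: in state A at pos 0, read 0 -> (A,0)->write 1,move R,goto B. Now: state=B, head=1, tape[-1..2]=0100 (head:   ^)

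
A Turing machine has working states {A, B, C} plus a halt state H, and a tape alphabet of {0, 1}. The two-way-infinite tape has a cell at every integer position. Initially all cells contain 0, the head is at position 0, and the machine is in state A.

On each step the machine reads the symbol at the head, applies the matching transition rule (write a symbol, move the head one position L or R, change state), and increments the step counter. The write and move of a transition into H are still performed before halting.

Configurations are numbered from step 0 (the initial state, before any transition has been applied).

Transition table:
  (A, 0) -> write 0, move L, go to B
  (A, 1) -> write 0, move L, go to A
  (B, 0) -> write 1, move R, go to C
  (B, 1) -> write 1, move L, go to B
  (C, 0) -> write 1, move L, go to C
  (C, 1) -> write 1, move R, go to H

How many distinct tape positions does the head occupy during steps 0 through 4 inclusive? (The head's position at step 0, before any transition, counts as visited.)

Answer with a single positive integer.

Step 1: in state A at pos 0, read 0 -> (A,0)->write 0,move L,goto B. Now: state=B, head=-1, tape[-2..1]=0000 (head:  ^)
Step 2: in state B at pos -1, read 0 -> (B,0)->write 1,move R,goto C. Now: state=C, head=0, tape[-2..1]=0100 (head:   ^)
Step 3: in state C at pos 0, read 0 -> (C,0)->write 1,move L,goto C. Now: state=C, head=-1, tape[-2..1]=0110 (head:  ^)
Step 4: in state C at pos -1, read 1 -> (C,1)->write 1,move R,goto H. Now: state=H, head=0, tape[-2..1]=0110 (head:   ^)
Head positions at steps 0..4: starting at 0, distinct positions visited = {-1, 0} -> 2 position(s)

Answer: 2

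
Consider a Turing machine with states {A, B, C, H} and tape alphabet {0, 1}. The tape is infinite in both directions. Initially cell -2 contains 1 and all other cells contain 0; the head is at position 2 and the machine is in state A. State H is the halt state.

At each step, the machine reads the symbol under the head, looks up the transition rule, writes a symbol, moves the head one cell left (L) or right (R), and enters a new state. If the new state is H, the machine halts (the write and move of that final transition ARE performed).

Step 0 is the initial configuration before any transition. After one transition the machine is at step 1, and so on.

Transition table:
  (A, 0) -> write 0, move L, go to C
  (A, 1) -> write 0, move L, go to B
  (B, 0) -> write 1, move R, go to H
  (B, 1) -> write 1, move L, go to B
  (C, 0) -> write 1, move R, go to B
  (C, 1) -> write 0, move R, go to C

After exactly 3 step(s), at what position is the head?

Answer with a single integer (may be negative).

Answer: 3

Derivation:
Step 1: in state A at pos 2, read 0 -> (A,0)->write 0,move L,goto C. Now: state=C, head=1, tape[-3..3]=0100000 (head:     ^)
Step 2: in state C at pos 1, read 0 -> (C,0)->write 1,move R,goto B. Now: state=B, head=2, tape[-3..3]=0100100 (head:      ^)
Step 3: in state B at pos 2, read 0 -> (B,0)->write 1,move R,goto H. Now: state=H, head=3, tape[-3..4]=01001100 (head:       ^)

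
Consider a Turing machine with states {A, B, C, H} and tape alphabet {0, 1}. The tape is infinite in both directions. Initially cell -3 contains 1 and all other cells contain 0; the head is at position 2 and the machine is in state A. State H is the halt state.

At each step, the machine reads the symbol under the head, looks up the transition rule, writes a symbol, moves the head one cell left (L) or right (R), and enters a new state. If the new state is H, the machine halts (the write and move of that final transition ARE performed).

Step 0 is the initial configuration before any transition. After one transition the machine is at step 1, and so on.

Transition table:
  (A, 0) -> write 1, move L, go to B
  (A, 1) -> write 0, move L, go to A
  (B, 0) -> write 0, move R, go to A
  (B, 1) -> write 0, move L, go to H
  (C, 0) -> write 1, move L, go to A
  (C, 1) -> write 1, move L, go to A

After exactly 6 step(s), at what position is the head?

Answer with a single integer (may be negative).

Step 1: in state A at pos 2, read 0 -> (A,0)->write 1,move L,goto B. Now: state=B, head=1, tape[-4..3]=01000010 (head:      ^)
Step 2: in state B at pos 1, read 0 -> (B,0)->write 0,move R,goto A. Now: state=A, head=2, tape[-4..3]=01000010 (head:       ^)
Step 3: in state A at pos 2, read 1 -> (A,1)->write 0,move L,goto A. Now: state=A, head=1, tape[-4..3]=01000000 (head:      ^)
Step 4: in state A at pos 1, read 0 -> (A,0)->write 1,move L,goto B. Now: state=B, head=0, tape[-4..3]=01000100 (head:     ^)
Step 5: in state B at pos 0, read 0 -> (B,0)->write 0,move R,goto A. Now: state=A, head=1, tape[-4..3]=01000100 (head:      ^)
Step 6: in state A at pos 1, read 1 -> (A,1)->write 0,move L,goto A. Now: state=A, head=0, tape[-4..3]=01000000 (head:     ^)

Answer: 0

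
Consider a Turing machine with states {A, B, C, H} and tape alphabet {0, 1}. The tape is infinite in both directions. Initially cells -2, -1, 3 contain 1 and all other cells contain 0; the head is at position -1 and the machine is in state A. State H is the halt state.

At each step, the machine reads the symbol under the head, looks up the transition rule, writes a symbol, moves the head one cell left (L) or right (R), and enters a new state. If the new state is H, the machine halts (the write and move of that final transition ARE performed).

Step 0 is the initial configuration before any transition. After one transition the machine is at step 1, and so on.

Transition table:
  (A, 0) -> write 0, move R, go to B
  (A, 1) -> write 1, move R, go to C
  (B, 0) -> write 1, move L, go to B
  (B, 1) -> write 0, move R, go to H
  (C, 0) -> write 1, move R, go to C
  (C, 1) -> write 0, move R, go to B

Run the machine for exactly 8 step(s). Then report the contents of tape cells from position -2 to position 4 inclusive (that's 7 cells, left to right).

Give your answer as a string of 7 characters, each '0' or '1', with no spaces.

Step 1: in state A at pos -1, read 1 -> (A,1)->write 1,move R,goto C. Now: state=C, head=0, tape[-3..4]=01100010 (head:    ^)
Step 2: in state C at pos 0, read 0 -> (C,0)->write 1,move R,goto C. Now: state=C, head=1, tape[-3..4]=01110010 (head:     ^)
Step 3: in state C at pos 1, read 0 -> (C,0)->write 1,move R,goto C. Now: state=C, head=2, tape[-3..4]=01111010 (head:      ^)
Step 4: in state C at pos 2, read 0 -> (C,0)->write 1,move R,goto C. Now: state=C, head=3, tape[-3..4]=01111110 (head:       ^)
Step 5: in state C at pos 3, read 1 -> (C,1)->write 0,move R,goto B. Now: state=B, head=4, tape[-3..5]=011111000 (head:        ^)
Step 6: in state B at pos 4, read 0 -> (B,0)->write 1,move L,goto B. Now: state=B, head=3, tape[-3..5]=011111010 (head:       ^)
Step 7: in state B at pos 3, read 0 -> (B,0)->write 1,move L,goto B. Now: state=B, head=2, tape[-3..5]=011111110 (head:      ^)
Step 8: in state B at pos 2, read 1 -> (B,1)->write 0,move R,goto H. Now: state=H, head=3, tape[-3..5]=011110110 (head:       ^)

Answer: 1111011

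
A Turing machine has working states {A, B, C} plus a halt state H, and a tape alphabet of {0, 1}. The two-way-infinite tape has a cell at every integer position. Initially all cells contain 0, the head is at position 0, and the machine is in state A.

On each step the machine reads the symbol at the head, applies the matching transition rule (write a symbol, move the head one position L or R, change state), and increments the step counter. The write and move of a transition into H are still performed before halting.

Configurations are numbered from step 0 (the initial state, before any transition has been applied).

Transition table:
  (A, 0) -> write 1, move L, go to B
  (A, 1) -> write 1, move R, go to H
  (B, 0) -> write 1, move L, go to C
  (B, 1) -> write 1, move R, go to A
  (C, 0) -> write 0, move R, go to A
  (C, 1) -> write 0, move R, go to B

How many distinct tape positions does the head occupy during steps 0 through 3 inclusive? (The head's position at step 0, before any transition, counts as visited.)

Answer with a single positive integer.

Answer: 3

Derivation:
Step 1: in state A at pos 0, read 0 -> (A,0)->write 1,move L,goto B. Now: state=B, head=-1, tape[-2..1]=0010 (head:  ^)
Step 2: in state B at pos -1, read 0 -> (B,0)->write 1,move L,goto C. Now: state=C, head=-2, tape[-3..1]=00110 (head:  ^)
Step 3: in state C at pos -2, read 0 -> (C,0)->write 0,move R,goto A. Now: state=A, head=-1, tape[-3..1]=00110 (head:   ^)
Head positions at steps 0..3: starting at 0, distinct positions visited = {-2, -1, 0} -> 3 position(s)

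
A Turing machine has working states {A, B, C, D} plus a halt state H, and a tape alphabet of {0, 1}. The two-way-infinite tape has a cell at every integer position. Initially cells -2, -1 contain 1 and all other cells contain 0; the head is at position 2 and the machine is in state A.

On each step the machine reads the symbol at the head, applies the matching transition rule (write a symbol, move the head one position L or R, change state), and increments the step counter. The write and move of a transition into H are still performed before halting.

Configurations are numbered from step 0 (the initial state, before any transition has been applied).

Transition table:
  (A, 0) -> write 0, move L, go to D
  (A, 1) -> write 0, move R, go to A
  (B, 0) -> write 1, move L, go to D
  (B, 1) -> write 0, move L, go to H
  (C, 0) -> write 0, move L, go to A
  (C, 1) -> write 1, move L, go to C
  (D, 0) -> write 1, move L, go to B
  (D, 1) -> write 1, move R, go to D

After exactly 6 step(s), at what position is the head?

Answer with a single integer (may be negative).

Step 1: in state A at pos 2, read 0 -> (A,0)->write 0,move L,goto D. Now: state=D, head=1, tape[-3..3]=0110000 (head:     ^)
Step 2: in state D at pos 1, read 0 -> (D,0)->write 1,move L,goto B. Now: state=B, head=0, tape[-3..3]=0110100 (head:    ^)
Step 3: in state B at pos 0, read 0 -> (B,0)->write 1,move L,goto D. Now: state=D, head=-1, tape[-3..3]=0111100 (head:   ^)
Step 4: in state D at pos -1, read 1 -> (D,1)->write 1,move R,goto D. Now: state=D, head=0, tape[-3..3]=0111100 (head:    ^)
Step 5: in state D at pos 0, read 1 -> (D,1)->write 1,move R,goto D. Now: state=D, head=1, tape[-3..3]=0111100 (head:     ^)
Step 6: in state D at pos 1, read 1 -> (D,1)->write 1,move R,goto D. Now: state=D, head=2, tape[-3..3]=0111100 (head:      ^)

Answer: 2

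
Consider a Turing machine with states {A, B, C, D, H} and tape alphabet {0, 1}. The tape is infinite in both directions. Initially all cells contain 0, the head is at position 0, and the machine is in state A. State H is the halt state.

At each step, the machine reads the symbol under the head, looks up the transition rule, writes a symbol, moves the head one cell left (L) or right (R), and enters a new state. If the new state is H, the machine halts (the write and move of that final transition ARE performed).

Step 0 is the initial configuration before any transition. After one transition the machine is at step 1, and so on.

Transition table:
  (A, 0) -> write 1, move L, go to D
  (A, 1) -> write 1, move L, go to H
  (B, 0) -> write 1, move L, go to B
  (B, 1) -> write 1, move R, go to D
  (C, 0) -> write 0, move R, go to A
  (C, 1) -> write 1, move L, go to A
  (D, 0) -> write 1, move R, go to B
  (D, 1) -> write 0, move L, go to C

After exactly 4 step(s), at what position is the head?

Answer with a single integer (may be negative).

Answer: 2

Derivation:
Step 1: in state A at pos 0, read 0 -> (A,0)->write 1,move L,goto D. Now: state=D, head=-1, tape[-2..1]=0010 (head:  ^)
Step 2: in state D at pos -1, read 0 -> (D,0)->write 1,move R,goto B. Now: state=B, head=0, tape[-2..1]=0110 (head:   ^)
Step 3: in state B at pos 0, read 1 -> (B,1)->write 1,move R,goto D. Now: state=D, head=1, tape[-2..2]=01100 (head:    ^)
Step 4: in state D at pos 1, read 0 -> (D,0)->write 1,move R,goto B. Now: state=B, head=2, tape[-2..3]=011100 (head:     ^)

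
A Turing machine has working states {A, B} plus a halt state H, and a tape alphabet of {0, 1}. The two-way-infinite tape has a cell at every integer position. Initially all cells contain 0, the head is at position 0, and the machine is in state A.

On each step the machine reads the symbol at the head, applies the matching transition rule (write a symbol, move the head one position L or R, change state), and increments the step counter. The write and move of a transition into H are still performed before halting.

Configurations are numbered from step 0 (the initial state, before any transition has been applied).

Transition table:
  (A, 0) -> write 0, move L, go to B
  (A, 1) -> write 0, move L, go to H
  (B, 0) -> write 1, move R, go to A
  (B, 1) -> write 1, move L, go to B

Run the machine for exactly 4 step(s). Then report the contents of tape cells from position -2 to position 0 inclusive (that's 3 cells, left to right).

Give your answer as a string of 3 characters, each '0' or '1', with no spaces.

Answer: 010

Derivation:
Step 1: in state A at pos 0, read 0 -> (A,0)->write 0,move L,goto B. Now: state=B, head=-1, tape[-2..1]=0000 (head:  ^)
Step 2: in state B at pos -1, read 0 -> (B,0)->write 1,move R,goto A. Now: state=A, head=0, tape[-2..1]=0100 (head:   ^)
Step 3: in state A at pos 0, read 0 -> (A,0)->write 0,move L,goto B. Now: state=B, head=-1, tape[-2..1]=0100 (head:  ^)
Step 4: in state B at pos -1, read 1 -> (B,1)->write 1,move L,goto B. Now: state=B, head=-2, tape[-3..1]=00100 (head:  ^)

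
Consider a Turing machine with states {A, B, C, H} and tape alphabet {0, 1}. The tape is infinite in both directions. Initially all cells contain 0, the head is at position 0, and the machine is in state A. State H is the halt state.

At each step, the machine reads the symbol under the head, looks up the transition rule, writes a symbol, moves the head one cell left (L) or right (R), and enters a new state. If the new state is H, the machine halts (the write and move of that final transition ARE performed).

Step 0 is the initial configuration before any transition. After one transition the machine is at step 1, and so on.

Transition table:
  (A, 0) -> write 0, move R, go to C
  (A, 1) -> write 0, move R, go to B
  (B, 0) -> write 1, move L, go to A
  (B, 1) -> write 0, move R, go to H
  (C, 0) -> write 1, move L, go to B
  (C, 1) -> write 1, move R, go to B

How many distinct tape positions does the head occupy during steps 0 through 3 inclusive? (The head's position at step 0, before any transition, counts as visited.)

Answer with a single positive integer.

Step 1: in state A at pos 0, read 0 -> (A,0)->write 0,move R,goto C. Now: state=C, head=1, tape[-1..2]=0000 (head:   ^)
Step 2: in state C at pos 1, read 0 -> (C,0)->write 1,move L,goto B. Now: state=B, head=0, tape[-1..2]=0010 (head:  ^)
Step 3: in state B at pos 0, read 0 -> (B,0)->write 1,move L,goto A. Now: state=A, head=-1, tape[-2..2]=00110 (head:  ^)
Head positions at steps 0..3: starting at 0, distinct positions visited = {-1, 0, 1} -> 3 position(s)

Answer: 3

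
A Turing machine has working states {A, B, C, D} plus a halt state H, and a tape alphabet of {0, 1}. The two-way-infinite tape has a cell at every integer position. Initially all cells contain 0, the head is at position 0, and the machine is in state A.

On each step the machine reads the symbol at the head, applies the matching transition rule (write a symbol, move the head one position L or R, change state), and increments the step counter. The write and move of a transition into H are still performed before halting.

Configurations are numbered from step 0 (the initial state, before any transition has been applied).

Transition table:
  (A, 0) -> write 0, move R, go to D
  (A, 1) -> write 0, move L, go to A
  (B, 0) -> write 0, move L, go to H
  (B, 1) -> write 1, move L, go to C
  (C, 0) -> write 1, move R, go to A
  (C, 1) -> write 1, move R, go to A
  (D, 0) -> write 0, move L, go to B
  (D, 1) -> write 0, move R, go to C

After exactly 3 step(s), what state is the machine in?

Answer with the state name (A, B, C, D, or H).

Step 1: in state A at pos 0, read 0 -> (A,0)->write 0,move R,goto D. Now: state=D, head=1, tape[-1..2]=0000 (head:   ^)
Step 2: in state D at pos 1, read 0 -> (D,0)->write 0,move L,goto B. Now: state=B, head=0, tape[-1..2]=0000 (head:  ^)
Step 3: in state B at pos 0, read 0 -> (B,0)->write 0,move L,goto H. Now: state=H, head=-1, tape[-2..2]=00000 (head:  ^)

Answer: H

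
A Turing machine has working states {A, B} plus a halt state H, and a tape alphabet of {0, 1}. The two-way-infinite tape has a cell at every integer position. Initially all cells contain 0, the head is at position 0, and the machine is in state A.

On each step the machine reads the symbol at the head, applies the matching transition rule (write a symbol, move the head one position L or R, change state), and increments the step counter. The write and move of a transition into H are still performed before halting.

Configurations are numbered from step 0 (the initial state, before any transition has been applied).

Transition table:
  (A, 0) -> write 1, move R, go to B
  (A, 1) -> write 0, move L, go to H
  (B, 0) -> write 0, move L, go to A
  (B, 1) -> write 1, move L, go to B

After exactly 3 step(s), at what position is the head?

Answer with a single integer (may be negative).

Answer: -1

Derivation:
Step 1: in state A at pos 0, read 0 -> (A,0)->write 1,move R,goto B. Now: state=B, head=1, tape[-1..2]=0100 (head:   ^)
Step 2: in state B at pos 1, read 0 -> (B,0)->write 0,move L,goto A. Now: state=A, head=0, tape[-1..2]=0100 (head:  ^)
Step 3: in state A at pos 0, read 1 -> (A,1)->write 0,move L,goto H. Now: state=H, head=-1, tape[-2..2]=00000 (head:  ^)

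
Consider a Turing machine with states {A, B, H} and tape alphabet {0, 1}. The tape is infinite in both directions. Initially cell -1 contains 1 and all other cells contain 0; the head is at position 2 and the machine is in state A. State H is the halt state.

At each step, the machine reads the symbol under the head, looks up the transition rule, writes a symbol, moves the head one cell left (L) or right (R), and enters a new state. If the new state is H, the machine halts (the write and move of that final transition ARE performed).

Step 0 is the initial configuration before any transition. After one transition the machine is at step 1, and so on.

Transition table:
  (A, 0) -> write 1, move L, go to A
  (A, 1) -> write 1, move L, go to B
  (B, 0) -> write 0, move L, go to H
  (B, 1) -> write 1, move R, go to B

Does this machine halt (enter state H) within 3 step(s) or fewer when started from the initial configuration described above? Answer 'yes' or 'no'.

Answer: no

Derivation:
Step 1: in state A at pos 2, read 0 -> (A,0)->write 1,move L,goto A. Now: state=A, head=1, tape[-2..3]=010010 (head:    ^)
Step 2: in state A at pos 1, read 0 -> (A,0)->write 1,move L,goto A. Now: state=A, head=0, tape[-2..3]=010110 (head:   ^)
Step 3: in state A at pos 0, read 0 -> (A,0)->write 1,move L,goto A. Now: state=A, head=-1, tape[-2..3]=011110 (head:  ^)
After 3 step(s): state = A (not H) -> not halted within 3 -> no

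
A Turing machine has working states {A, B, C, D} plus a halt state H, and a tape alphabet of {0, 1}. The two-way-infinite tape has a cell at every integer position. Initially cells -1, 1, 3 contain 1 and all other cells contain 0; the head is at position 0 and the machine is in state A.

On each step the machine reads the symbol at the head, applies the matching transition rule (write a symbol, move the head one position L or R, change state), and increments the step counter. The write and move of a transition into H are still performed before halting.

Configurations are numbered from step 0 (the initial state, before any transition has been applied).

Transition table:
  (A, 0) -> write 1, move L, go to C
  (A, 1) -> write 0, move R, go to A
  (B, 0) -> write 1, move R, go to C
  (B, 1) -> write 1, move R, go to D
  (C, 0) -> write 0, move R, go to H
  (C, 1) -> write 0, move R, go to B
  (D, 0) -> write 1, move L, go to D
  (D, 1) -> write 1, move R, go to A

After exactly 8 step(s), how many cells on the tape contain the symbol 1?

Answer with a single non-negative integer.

Step 1: in state A at pos 0, read 0 -> (A,0)->write 1,move L,goto C. Now: state=C, head=-1, tape[-2..4]=0111010 (head:  ^)
Step 2: in state C at pos -1, read 1 -> (C,1)->write 0,move R,goto B. Now: state=B, head=0, tape[-2..4]=0011010 (head:   ^)
Step 3: in state B at pos 0, read 1 -> (B,1)->write 1,move R,goto D. Now: state=D, head=1, tape[-2..4]=0011010 (head:    ^)
Step 4: in state D at pos 1, read 1 -> (D,1)->write 1,move R,goto A. Now: state=A, head=2, tape[-2..4]=0011010 (head:     ^)
Step 5: in state A at pos 2, read 0 -> (A,0)->write 1,move L,goto C. Now: state=C, head=1, tape[-2..4]=0011110 (head:    ^)
Step 6: in state C at pos 1, read 1 -> (C,1)->write 0,move R,goto B. Now: state=B, head=2, tape[-2..4]=0010110 (head:     ^)
Step 7: in state B at pos 2, read 1 -> (B,1)->write 1,move R,goto D. Now: state=D, head=3, tape[-2..4]=0010110 (head:      ^)
Step 8: in state D at pos 3, read 1 -> (D,1)->write 1,move R,goto A. Now: state=A, head=4, tape[-2..5]=00101100 (head:       ^)
Cells containing 1 after step 8: {0, 2, 3} -> 3 cell(s)

Answer: 3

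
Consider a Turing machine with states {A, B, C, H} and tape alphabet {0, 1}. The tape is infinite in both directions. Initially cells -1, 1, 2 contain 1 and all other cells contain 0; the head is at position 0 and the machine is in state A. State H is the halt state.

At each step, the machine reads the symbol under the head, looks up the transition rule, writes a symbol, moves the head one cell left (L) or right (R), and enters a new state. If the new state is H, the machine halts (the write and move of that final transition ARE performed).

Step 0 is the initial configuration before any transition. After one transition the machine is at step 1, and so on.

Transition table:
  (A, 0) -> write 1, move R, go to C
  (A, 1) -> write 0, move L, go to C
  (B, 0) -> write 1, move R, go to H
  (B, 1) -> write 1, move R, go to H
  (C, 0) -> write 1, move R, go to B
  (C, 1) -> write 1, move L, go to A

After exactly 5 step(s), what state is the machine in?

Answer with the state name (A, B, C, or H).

Answer: C

Derivation:
Step 1: in state A at pos 0, read 0 -> (A,0)->write 1,move R,goto C. Now: state=C, head=1, tape[-2..3]=011110 (head:    ^)
Step 2: in state C at pos 1, read 1 -> (C,1)->write 1,move L,goto A. Now: state=A, head=0, tape[-2..3]=011110 (head:   ^)
Step 3: in state A at pos 0, read 1 -> (A,1)->write 0,move L,goto C. Now: state=C, head=-1, tape[-2..3]=010110 (head:  ^)
Step 4: in state C at pos -1, read 1 -> (C,1)->write 1,move L,goto A. Now: state=A, head=-2, tape[-3..3]=0010110 (head:  ^)
Step 5: in state A at pos -2, read 0 -> (A,0)->write 1,move R,goto C. Now: state=C, head=-1, tape[-3..3]=0110110 (head:   ^)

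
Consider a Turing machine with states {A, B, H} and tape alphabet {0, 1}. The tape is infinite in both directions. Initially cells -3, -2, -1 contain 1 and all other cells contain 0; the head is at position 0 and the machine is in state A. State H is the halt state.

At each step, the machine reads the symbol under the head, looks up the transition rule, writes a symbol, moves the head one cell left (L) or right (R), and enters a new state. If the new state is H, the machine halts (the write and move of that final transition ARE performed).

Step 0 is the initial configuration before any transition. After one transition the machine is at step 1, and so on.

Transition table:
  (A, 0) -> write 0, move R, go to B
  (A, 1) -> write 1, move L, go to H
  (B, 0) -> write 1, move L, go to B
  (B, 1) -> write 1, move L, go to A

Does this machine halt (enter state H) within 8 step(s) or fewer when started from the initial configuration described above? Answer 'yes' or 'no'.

Answer: yes

Derivation:
Step 1: in state A at pos 0, read 0 -> (A,0)->write 0,move R,goto B. Now: state=B, head=1, tape[-4..2]=0111000 (head:      ^)
Step 2: in state B at pos 1, read 0 -> (B,0)->write 1,move L,goto B. Now: state=B, head=0, tape[-4..2]=0111010 (head:     ^)
Step 3: in state B at pos 0, read 0 -> (B,0)->write 1,move L,goto B. Now: state=B, head=-1, tape[-4..2]=0111110 (head:    ^)
Step 4: in state B at pos -1, read 1 -> (B,1)->write 1,move L,goto A. Now: state=A, head=-2, tape[-4..2]=0111110 (head:   ^)
Step 5: in state A at pos -2, read 1 -> (A,1)->write 1,move L,goto H. Now: state=H, head=-3, tape[-4..2]=0111110 (head:  ^)
State H reached at step 5; 5 <= 8 -> yes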